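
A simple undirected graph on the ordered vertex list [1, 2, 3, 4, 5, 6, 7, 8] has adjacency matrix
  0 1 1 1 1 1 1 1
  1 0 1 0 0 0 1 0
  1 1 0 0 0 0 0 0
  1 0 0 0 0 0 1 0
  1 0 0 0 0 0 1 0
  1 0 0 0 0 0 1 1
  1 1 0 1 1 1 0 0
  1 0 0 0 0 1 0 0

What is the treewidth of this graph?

2

A width-2 tree decomposition is:
Bags: B1 = {1, 2, 7}  B2 = {1, 6, 7}  B3 = {1, 2, 3}  B4 = {1, 4, 7}  B5 = {1, 5, 7}  B6 = {1, 6, 8}
Tree: B1–B2, B1–B3, B2–B4, B4–B5, B2–B6
Every bag has size at most 3, so the width is 3 − 1 = 2 and tw(G) ≤ 2. For the lower bound, the 3 vertices {1, 6, 8} are pairwise adjacent, and any tree decomposition puts a clique entirely inside one bag — forcing width ≥ 2. Therefore the treewidth is 2.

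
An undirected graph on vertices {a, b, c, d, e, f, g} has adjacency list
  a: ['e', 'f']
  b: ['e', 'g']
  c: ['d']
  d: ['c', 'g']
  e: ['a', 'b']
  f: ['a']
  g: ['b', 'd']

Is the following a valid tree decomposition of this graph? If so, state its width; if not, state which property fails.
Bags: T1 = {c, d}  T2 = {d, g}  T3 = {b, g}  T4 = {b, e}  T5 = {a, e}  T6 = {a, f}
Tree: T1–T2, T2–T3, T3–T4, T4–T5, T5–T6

Yes; width 1.

Vertex coverage: the bags together contain {a, b, c, d, e, f, g}, the full vertex set. Edge coverage: each edge of G has both endpoints in at least one bag. Running intersection: for every vertex, the bags containing it form a connected subtree. All three properties hold, so this is a valid tree decomposition of width max|bag| − 1 = 1, and hence tw(G) ≤ 1.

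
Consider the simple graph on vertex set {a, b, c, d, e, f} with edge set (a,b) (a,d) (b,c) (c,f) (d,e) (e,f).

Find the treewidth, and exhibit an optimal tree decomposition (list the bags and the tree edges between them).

Treewidth 2.
Bags: B1 = {a, b, d}  B2 = {b, c, d}  B3 = {c, d, f}  B4 = {d, e, f}
Tree: B1–B2, B2–B3, B3–B4

Each bag holds 3 vertices, so the decomposition has width 2, which upper-bounds the treewidth. For the lower bound, G contains the cycle d–a–b–c–f–e–d, so G is not a forest; only forests have treewidth ≤ 1, hence tw(G) ≥ 2. The upper and lower bounds meet at 2, so that is the treewidth.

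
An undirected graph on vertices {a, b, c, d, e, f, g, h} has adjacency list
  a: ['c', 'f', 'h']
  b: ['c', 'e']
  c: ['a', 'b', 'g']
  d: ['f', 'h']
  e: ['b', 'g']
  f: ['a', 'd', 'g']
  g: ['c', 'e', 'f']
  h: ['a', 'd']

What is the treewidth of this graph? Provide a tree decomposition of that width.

Each bag holds 3 vertices, so the decomposition has width 2, which upper-bounds the treewidth. Since h–d–f–a–h is a cycle in G, G is not acyclic. Forests are exactly the graphs of treewidth ≤ 1, so tw(G) ≥ 2. Hence tw(G) = 2 exactly.

Treewidth 2.
One optimal decomposition is:
Bags: B1 = {a, d, h}  B2 = {a, d, f}  B3 = {a, c, f}  B4 = {c, f, g}  B5 = {b, c, g}  B6 = {b, e, g}
Tree: B1–B2, B2–B3, B3–B4, B4–B5, B5–B6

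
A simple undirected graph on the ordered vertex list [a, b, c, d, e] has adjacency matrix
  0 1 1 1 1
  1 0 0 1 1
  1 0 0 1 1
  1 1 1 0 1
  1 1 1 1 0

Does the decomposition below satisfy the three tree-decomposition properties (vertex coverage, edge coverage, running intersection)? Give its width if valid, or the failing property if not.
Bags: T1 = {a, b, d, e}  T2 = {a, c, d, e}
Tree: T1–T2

Vertex coverage: the bags together contain {a, b, c, d, e}, the full vertex set. Edge coverage: each edge of G has both endpoints in at least one bag. Running intersection: for every vertex, the bags containing it form a connected subtree. All three properties hold, so this is a valid tree decomposition of width max|bag| − 1 = 3, and hence tw(G) ≤ 3.

Yes; width 3.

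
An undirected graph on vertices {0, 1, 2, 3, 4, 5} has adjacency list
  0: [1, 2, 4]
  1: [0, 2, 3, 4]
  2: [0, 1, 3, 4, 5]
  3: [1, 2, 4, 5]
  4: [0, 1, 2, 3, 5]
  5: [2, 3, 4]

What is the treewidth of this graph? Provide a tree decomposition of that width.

Treewidth 3.
One optimal decomposition is:
Bags: B1 = {1, 2, 3, 4}  B2 = {0, 1, 2, 4}  B3 = {2, 3, 4, 5}
Tree: B1–B2, B1–B3

Each bag holds 4 vertices, so the decomposition has width 3, which upper-bounds the treewidth. For the lower bound, the 4 vertices {0, 1, 2, 4} are pairwise adjacent, and any tree decomposition puts a clique entirely inside one bag — forcing width ≥ 3. Combining the bounds, tw(G) = 3.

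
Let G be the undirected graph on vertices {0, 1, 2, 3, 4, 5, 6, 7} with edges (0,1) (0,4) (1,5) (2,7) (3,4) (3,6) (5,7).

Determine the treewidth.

A width-1 tree decomposition is:
Bags: B1 = {3, 6}  B2 = {3, 4}  B3 = {0, 4}  B4 = {0, 1}  B5 = {1, 5}  B6 = {5, 7}  B7 = {2, 7}
Tree: B1–B2, B2–B3, B3–B4, B4–B5, B5–B6, B6–B7
Every bag has size at most 2, so the width is 2 − 1 = 1 and tw(G) ≤ 1. Since G has at least one edge (e.g. 6–3), it is not an edgeless graph, so tw(G) ≥ 1. The upper and lower bounds meet at 1, so that is the treewidth.

1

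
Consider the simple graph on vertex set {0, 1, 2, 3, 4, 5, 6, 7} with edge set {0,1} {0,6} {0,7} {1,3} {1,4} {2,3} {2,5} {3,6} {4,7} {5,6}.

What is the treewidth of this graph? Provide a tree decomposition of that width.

The largest bag has 3 vertices, giving width 2; this decomposition certifies tw(G) ≤ 2. For the lower bound, G contains the cycle 5–2–3–6–5, so G is not a forest; only forests have treewidth ≤ 1, hence tw(G) ≥ 2. Combining the bounds, tw(G) = 2.

Treewidth 2.
Bags: B1 = {2, 5, 6}  B2 = {2, 3, 6}  B3 = {0, 3, 6}  B4 = {0, 1, 3}  B5 = {0, 1, 7}  B6 = {1, 4, 7}
Tree: B1–B2, B2–B3, B3–B4, B4–B5, B5–B6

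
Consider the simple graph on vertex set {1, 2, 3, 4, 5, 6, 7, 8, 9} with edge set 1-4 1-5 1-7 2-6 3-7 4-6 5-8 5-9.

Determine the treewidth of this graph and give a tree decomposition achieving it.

Treewidth 1.
Bags: B1 = {1, 4}  B2 = {1, 7}  B3 = {4, 6}  B4 = {1, 5}  B5 = {5, 9}  B6 = {5, 8}  B7 = {2, 6}  B8 = {3, 7}
Tree: B1–B2, B1–B3, B2–B4, B4–B5, B5–B6, B3–B7, B2–B8

Each bag holds 2 vertices, so the decomposition has width 1, which upper-bounds the treewidth. G has an edge, so its treewidth is at least 1. Therefore the treewidth is 1.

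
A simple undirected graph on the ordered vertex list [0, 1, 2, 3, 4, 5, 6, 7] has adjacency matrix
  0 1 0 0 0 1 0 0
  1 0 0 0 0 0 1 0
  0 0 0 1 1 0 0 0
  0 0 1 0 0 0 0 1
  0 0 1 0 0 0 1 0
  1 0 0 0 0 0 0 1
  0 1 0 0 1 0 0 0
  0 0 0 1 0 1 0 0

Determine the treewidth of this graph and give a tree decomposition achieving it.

Treewidth 2.
One optimal decomposition is:
Bags: B1 = {0, 1, 5}  B2 = {1, 5, 6}  B3 = {4, 5, 6}  B4 = {2, 4, 5}  B5 = {2, 3, 5}  B6 = {3, 5, 7}
Tree: B1–B2, B2–B3, B3–B4, B4–B5, B5–B6

The largest bag has 3 vertices, giving width 2; this decomposition certifies tw(G) ≤ 2. For the lower bound, G contains the cycle 5–0–1–6–4–2–3–7–5, so G is not a forest; only forests have treewidth ≤ 1, hence tw(G) ≥ 2. Hence tw(G) = 2 exactly.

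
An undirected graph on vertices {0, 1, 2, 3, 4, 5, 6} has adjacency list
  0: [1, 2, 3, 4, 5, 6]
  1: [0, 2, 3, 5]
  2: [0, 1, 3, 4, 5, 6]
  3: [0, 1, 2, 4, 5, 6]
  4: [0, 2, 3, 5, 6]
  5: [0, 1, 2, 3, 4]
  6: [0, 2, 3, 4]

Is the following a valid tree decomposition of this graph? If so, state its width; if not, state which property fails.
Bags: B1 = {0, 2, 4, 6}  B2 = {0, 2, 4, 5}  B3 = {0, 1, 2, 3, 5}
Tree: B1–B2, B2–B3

No — edge (3,4) lies in no bag.

A tree decomposition must satisfy three properties: every vertex lies in some bag; for every edge, both endpoints lie together in some bag; and for every vertex, the bags containing it form a connected subtree. Here edge (3,4) lies in no bag, so the decomposition is invalid.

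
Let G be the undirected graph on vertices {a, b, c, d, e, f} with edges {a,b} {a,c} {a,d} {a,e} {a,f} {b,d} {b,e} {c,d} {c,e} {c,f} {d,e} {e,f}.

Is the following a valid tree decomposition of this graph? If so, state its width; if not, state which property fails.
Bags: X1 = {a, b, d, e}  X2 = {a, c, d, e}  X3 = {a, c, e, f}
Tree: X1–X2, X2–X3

Vertex coverage: the bags together contain {a, b, c, d, e, f}, the full vertex set. Edge coverage: each edge of G has both endpoints in at least one bag. Running intersection: for every vertex, the bags containing it form a connected subtree. All three properties hold, so this is a valid tree decomposition of width max|bag| − 1 = 3, and hence tw(G) ≤ 3.

Yes; width 3.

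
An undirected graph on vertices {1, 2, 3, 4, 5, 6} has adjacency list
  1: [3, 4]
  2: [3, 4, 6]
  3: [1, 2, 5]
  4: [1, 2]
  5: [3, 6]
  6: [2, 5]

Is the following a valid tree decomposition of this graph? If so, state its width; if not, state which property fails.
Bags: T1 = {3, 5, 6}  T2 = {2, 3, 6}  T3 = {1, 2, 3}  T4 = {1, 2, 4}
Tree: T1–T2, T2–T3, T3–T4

Yes; width 2.

Vertex coverage: the bags together contain {1, 2, 3, 4, 5, 6}, the full vertex set. Edge coverage: each edge of G has both endpoints in at least one bag. Running intersection: for every vertex, the bags containing it form a connected subtree. All three properties hold, so this is a valid tree decomposition of width max|bag| − 1 = 2, and hence tw(G) ≤ 2.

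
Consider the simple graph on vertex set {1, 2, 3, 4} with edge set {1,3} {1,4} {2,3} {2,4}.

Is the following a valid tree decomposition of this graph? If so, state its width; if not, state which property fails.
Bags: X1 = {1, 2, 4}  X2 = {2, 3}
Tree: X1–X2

A tree decomposition must satisfy three properties: every vertex lies in some bag; for every edge, both endpoints lie together in some bag; and for every vertex, the bags containing it form a connected subtree. Here edge (1,3) lies in no bag, so the decomposition is invalid.

No — edge (1,3) lies in no bag.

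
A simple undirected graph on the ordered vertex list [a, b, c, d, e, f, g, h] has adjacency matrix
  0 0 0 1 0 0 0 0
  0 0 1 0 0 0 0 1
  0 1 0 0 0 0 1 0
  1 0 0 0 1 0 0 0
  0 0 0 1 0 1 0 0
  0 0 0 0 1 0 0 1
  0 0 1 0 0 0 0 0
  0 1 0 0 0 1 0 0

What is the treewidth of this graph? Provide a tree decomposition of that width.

Treewidth 1.
Bags: B1 = {a, d}  B2 = {d, e}  B3 = {e, f}  B4 = {f, h}  B5 = {b, h}  B6 = {b, c}  B7 = {c, g}
Tree: B1–B2, B2–B3, B3–B4, B4–B5, B5–B6, B6–B7

The largest bag has 2 vertices, giving width 1; this decomposition certifies tw(G) ≤ 1. Since G has at least one edge (e.g. a–d), it is not an edgeless graph, so tw(G) ≥ 1. Hence tw(G) = 1 exactly.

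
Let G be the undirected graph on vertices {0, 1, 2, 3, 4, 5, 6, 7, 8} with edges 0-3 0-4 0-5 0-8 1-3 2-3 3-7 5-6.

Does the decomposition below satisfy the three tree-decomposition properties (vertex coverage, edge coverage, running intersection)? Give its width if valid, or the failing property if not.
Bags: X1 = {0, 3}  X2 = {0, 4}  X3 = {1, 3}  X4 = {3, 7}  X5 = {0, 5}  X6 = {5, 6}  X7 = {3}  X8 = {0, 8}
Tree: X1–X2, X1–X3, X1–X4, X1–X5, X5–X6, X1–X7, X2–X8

No — vertex 2 appears in no bag.

A tree decomposition must satisfy three properties: every vertex lies in some bag; for every edge, both endpoints lie together in some bag; and for every vertex, the bags containing it form a connected subtree. Here vertex 2 appears in no bag, so the decomposition is invalid.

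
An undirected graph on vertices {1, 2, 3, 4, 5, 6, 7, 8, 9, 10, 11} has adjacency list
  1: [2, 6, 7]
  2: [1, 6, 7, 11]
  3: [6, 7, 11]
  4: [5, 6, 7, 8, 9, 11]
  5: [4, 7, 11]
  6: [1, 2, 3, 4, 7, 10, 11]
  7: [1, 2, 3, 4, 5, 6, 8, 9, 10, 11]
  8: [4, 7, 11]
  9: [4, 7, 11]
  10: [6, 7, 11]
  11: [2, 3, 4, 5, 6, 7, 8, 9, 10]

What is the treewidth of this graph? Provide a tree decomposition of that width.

Treewidth 3.
One such decomposition:
Bags: B1 = {2, 6, 7, 11}  B2 = {4, 6, 7, 11}  B3 = {4, 7, 9, 11}  B4 = {4, 5, 7, 11}  B5 = {4, 7, 8, 11}  B6 = {1, 2, 6, 7}  B7 = {3, 6, 7, 11}  B8 = {6, 7, 10, 11}
Tree: B1–B2, B2–B3, B2–B4, B4–B5, B1–B6, B2–B7, B2–B8

Each bag holds 4 vertices, so the decomposition has width 3, which upper-bounds the treewidth. Conversely, {1, 2, 6, 7} is a clique of size 4, and the vertices of any clique must share a bag in every tree decomposition; so some bag has ≥ 4 vertices and tw(G) ≥ 3. Therefore the treewidth is 3.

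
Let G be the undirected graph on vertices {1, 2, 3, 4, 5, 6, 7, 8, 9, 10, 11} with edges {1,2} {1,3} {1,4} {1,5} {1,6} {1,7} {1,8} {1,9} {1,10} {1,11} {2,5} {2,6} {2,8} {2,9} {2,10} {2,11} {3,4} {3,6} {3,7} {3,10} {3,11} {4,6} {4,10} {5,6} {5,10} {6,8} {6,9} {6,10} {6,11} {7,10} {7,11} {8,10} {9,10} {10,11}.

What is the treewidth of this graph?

4

A width-4 tree decomposition is:
Bags: B1 = {1, 2, 6, 10, 11}  B2 = {1, 3, 6, 10, 11}  B3 = {1, 2, 6, 8, 10}  B4 = {1, 3, 7, 10, 11}  B5 = {1, 3, 4, 6, 10}  B6 = {1, 2, 5, 6, 10}  B7 = {1, 2, 6, 9, 10}
Tree: B1–B2, B1–B3, B2–B4, B2–B5, B1–B6, B3–B7
Every bag has size at most 5, so the width is 5 − 1 = 4 and tw(G) ≤ 4. For the lower bound, the 5 vertices {1, 2, 6, 8, 10} are pairwise adjacent, and any tree decomposition puts a clique entirely inside one bag — forcing width ≥ 4. The upper and lower bounds meet at 4, so that is the treewidth.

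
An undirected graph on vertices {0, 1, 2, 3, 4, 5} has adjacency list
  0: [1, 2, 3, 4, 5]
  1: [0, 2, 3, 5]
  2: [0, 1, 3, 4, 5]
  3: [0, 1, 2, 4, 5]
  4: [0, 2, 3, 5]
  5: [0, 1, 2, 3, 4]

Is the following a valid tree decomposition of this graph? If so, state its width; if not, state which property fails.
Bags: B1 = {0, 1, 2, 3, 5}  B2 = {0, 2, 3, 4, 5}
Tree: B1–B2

Yes; width 4.

Checking the three conditions: (i) the bags cover all of {0, 1, 2, 3, 4, 5}; (ii) for each edge, some bag contains both endpoints; (iii) the bags containing any fixed vertex form a subtree. All hold, so the decomposition is valid with width 5 − 1 = 4.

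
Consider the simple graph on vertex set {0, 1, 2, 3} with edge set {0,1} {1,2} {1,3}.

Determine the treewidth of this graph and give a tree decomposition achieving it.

Treewidth 1.
One such decomposition:
Bags: B1 = {1, 3}  B2 = {0, 1}  B3 = {1, 2}
Tree: B1–B2, B2–B3

Each bag holds 2 vertices, so the decomposition has width 1, which upper-bounds the treewidth. Since G has at least one edge (e.g. 3–1), it is not an edgeless graph, so tw(G) ≥ 1. Hence tw(G) = 1 exactly.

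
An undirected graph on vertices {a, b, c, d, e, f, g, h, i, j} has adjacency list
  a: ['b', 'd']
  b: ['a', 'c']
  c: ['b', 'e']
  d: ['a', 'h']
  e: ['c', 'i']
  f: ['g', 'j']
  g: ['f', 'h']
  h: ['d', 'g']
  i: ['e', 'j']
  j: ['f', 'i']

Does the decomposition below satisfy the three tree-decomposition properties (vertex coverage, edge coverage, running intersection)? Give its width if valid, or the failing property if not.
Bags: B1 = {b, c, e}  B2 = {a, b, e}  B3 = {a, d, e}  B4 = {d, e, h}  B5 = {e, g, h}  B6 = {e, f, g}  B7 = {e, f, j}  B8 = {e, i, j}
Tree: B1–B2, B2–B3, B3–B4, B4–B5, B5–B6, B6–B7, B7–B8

Every vertex of G appears in some bag (union = {a, b, c, d, e, f, g, h, i, j}); every edge is covered by a bag; and for each vertex v the set of bags containing v is connected in the bag tree. The decomposition is therefore valid. The largest bag has 3 vertices, so the width is 2.

Yes; width 2.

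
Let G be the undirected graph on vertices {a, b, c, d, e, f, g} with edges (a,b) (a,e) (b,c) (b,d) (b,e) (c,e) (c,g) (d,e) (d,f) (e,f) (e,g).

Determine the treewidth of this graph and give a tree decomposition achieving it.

Treewidth 2.
One such decomposition:
Bags: B1 = {b, c, e}  B2 = {a, b, e}  B3 = {c, e, g}  B4 = {b, d, e}  B5 = {d, e, f}
Tree: B1–B2, B1–B3, B1–B4, B4–B5

Every bag has size at most 3, so the width is 3 − 1 = 2 and tw(G) ≤ 2. On the other hand G contains the 3-clique {c, e, g}. A clique must lie in a single bag of any decomposition, so no decomposition can have width below 2. The upper and lower bounds meet at 2, so that is the treewidth.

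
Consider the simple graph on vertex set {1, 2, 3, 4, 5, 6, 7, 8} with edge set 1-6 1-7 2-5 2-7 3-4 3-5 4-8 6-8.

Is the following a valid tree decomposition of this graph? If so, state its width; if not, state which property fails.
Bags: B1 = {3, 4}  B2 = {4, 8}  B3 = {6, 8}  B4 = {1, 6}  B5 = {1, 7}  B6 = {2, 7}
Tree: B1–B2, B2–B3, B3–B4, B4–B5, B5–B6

A tree decomposition must satisfy three properties: every vertex lies in some bag; for every edge, both endpoints lie together in some bag; and for every vertex, the bags containing it form a connected subtree. Here vertex 5 appears in no bag, so the decomposition is invalid.

No — vertex 5 appears in no bag.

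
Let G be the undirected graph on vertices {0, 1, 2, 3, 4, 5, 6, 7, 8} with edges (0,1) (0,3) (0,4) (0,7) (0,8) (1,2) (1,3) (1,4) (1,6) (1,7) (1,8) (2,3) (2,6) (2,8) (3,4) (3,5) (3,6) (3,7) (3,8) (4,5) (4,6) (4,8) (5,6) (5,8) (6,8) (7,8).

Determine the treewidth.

4

A width-4 tree decomposition is:
Bags: B1 = {1, 3, 4, 6, 8}  B2 = {0, 1, 3, 4, 8}  B3 = {1, 2, 3, 6, 8}  B4 = {3, 4, 5, 6, 8}  B5 = {0, 1, 3, 7, 8}
Tree: B1–B2, B1–B3, B1–B4, B2–B5
The largest bag has 5 vertices, giving width 4; this decomposition certifies tw(G) ≤ 4. For the lower bound, the 5 vertices {0, 1, 3, 4, 8} are pairwise adjacent, and any tree decomposition puts a clique entirely inside one bag — forcing width ≥ 4. Therefore the treewidth is 4.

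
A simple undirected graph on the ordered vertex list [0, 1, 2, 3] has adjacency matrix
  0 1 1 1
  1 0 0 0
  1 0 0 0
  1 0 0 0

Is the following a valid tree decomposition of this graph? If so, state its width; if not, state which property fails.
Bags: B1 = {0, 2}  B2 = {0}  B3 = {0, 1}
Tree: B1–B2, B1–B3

No — vertex 3 appears in no bag.

A tree decomposition must satisfy three properties: every vertex lies in some bag; for every edge, both endpoints lie together in some bag; and for every vertex, the bags containing it form a connected subtree. Here vertex 3 appears in no bag, so the decomposition is invalid.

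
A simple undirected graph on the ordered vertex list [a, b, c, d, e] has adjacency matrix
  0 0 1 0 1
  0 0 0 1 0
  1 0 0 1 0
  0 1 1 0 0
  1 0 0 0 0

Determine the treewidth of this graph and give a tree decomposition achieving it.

Treewidth 1.
Bags: B1 = {a, e}  B2 = {a, c}  B3 = {c, d}  B4 = {b, d}
Tree: B1–B2, B2–B3, B3–B4

The largest bag has 2 vertices, giving width 1; this decomposition certifies tw(G) ≤ 1. Any graph with an edge has treewidth ≥ 1, and G has the edge e–a. The upper and lower bounds meet at 1, so that is the treewidth.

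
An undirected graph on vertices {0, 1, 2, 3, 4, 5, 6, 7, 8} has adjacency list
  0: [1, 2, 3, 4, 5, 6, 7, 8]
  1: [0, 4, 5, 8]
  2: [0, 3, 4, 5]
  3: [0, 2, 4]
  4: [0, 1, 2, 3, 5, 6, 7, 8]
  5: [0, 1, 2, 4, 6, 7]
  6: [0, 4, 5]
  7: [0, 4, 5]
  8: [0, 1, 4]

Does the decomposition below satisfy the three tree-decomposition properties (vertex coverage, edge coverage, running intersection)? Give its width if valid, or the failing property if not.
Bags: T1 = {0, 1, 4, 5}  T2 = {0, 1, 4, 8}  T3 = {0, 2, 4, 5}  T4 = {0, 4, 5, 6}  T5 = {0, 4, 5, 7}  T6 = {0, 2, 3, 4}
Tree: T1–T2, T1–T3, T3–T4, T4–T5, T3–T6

Every vertex of G appears in some bag (union = {0, 1, 2, 3, 4, 5, 6, 7, 8}); every edge is covered by a bag; and for each vertex v the set of bags containing v is connected in the bag tree. The decomposition is therefore valid. The largest bag has 4 vertices, so the width is 3.

Yes; width 3.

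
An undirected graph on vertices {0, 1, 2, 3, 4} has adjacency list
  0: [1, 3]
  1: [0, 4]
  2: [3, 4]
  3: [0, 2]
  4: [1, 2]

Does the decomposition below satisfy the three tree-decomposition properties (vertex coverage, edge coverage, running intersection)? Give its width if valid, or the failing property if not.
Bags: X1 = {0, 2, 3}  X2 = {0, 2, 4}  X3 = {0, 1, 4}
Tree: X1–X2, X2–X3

Yes; width 2.

Every vertex of G appears in some bag (union = {0, 1, 2, 3, 4}); every edge is covered by a bag; and for each vertex v the set of bags containing v is connected in the bag tree. The decomposition is therefore valid. The largest bag has 3 vertices, so the width is 2.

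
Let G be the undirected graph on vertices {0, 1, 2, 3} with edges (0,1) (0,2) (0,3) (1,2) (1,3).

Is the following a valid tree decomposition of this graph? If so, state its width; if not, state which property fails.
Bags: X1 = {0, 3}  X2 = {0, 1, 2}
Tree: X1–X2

A tree decomposition must satisfy three properties: every vertex lies in some bag; for every edge, both endpoints lie together in some bag; and for every vertex, the bags containing it form a connected subtree. Here edge (1,3) lies in no bag, so the decomposition is invalid.

No — edge (1,3) lies in no bag.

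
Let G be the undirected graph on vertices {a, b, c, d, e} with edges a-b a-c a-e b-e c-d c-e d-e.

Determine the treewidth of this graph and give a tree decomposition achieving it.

Each bag holds 3 vertices, so the decomposition has width 2, which upper-bounds the treewidth. On the other hand G contains the 3-clique {c, d, e}. A clique must lie in a single bag of any decomposition, so no decomposition can have width below 2. The upper and lower bounds meet at 2, so that is the treewidth.

Treewidth 2.
One such decomposition:
Bags: B1 = {a, c, e}  B2 = {c, d, e}  B3 = {a, b, e}
Tree: B1–B2, B1–B3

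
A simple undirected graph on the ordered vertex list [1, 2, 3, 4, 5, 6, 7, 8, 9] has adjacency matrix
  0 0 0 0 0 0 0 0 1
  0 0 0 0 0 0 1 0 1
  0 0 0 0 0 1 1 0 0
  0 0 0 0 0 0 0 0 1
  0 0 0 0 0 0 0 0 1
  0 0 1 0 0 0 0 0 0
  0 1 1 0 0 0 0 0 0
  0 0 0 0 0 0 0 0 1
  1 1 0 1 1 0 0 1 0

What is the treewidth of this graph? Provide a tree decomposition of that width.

The largest bag has 2 vertices, giving width 1; this decomposition certifies tw(G) ≤ 1. Since G has at least one edge (e.g. 2–9), it is not an edgeless graph, so tw(G) ≥ 1. Hence tw(G) = 1 exactly.

Treewidth 1.
Bags: B1 = {2, 9}  B2 = {2, 7}  B3 = {3, 7}  B4 = {3, 6}  B5 = {5, 9}  B6 = {1, 9}  B7 = {8, 9}  B8 = {4, 9}
Tree: B1–B2, B2–B3, B3–B4, B1–B5, B5–B6, B5–B7, B5–B8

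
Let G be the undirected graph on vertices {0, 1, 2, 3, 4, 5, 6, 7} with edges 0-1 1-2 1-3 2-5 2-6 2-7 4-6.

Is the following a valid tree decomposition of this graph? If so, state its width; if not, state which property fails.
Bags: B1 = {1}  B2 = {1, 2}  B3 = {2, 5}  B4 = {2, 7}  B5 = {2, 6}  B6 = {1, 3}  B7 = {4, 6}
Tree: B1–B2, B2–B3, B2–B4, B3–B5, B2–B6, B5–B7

A tree decomposition must satisfy three properties: every vertex lies in some bag; for every edge, both endpoints lie together in some bag; and for every vertex, the bags containing it form a connected subtree. Here vertex 0 appears in no bag, so the decomposition is invalid.

No — vertex 0 appears in no bag.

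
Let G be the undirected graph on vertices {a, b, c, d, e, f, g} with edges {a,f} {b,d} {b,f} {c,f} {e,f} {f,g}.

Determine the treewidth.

1

A width-1 tree decomposition is:
Bags: B1 = {b, f}  B2 = {e, f}  B3 = {b, d}  B4 = {c, f}  B5 = {a, f}  B6 = {f, g}
Tree: B1–B2, B1–B3, B1–B4, B2–B5, B4–B6
The largest bag has 2 vertices, giving width 1; this decomposition certifies tw(G) ≤ 1. Any graph with an edge has treewidth ≥ 1, and G has the edge f–b. Combining the bounds, tw(G) = 1.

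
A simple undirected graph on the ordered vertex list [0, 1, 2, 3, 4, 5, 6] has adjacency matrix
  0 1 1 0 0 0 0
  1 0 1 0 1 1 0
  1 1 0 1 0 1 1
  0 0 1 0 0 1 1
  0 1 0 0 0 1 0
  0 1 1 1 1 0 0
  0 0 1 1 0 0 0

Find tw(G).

A width-2 tree decomposition is:
Bags: B1 = {2, 3, 5}  B2 = {1, 2, 5}  B3 = {2, 3, 6}  B4 = {1, 4, 5}  B5 = {0, 1, 2}
Tree: B1–B2, B1–B3, B2–B4, B2–B5
Every bag has size at most 3, so the width is 3 − 1 = 2 and tw(G) ≤ 2. On the other hand G contains the 3-clique {0, 1, 2}. A clique must lie in a single bag of any decomposition, so no decomposition can have width below 2. The upper and lower bounds meet at 2, so that is the treewidth.

2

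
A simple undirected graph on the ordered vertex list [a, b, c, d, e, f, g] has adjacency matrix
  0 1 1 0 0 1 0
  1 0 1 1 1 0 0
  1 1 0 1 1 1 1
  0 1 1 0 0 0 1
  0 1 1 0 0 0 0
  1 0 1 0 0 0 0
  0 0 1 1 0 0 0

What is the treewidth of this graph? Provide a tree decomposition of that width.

The largest bag has 3 vertices, giving width 2; this decomposition certifies tw(G) ≤ 2. For the lower bound, the 3 vertices {c, d, g} are pairwise adjacent, and any tree decomposition puts a clique entirely inside one bag — forcing width ≥ 2. Hence tw(G) = 2 exactly.

Treewidth 2.
One such decomposition:
Bags: B1 = {b, c, d}  B2 = {b, c, e}  B3 = {a, b, c}  B4 = {a, c, f}  B5 = {c, d, g}
Tree: B1–B2, B1–B3, B3–B4, B1–B5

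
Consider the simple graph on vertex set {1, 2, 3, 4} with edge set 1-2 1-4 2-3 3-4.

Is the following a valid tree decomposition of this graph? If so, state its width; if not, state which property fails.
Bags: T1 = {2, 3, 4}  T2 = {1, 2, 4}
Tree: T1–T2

Vertex coverage: the bags together contain {1, 2, 3, 4}, the full vertex set. Edge coverage: each edge of G has both endpoints in at least one bag. Running intersection: for every vertex, the bags containing it form a connected subtree. All three properties hold, so this is a valid tree decomposition of width max|bag| − 1 = 2, and hence tw(G) ≤ 2.

Yes; width 2.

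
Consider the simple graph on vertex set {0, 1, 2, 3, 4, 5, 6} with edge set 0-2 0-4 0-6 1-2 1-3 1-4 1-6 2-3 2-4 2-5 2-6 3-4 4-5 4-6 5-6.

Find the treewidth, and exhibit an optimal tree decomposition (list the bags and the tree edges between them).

Treewidth 3.
One optimal decomposition is:
Bags: B1 = {1, 2, 4, 6}  B2 = {0, 2, 4, 6}  B3 = {1, 2, 3, 4}  B4 = {2, 4, 5, 6}
Tree: B1–B2, B1–B3, B2–B4

The largest bag has 4 vertices, giving width 3; this decomposition certifies tw(G) ≤ 3. Conversely, {1, 2, 3, 4} is a clique of size 4, and the vertices of any clique must share a bag in every tree decomposition; so some bag has ≥ 4 vertices and tw(G) ≥ 3. The upper and lower bounds meet at 3, so that is the treewidth.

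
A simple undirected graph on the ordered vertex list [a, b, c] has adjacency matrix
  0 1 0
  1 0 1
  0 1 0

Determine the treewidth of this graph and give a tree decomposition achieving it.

Every bag has size at most 2, so the width is 2 − 1 = 1 and tw(G) ≤ 1. Since G has at least one edge (e.g. c–b), it is not an edgeless graph, so tw(G) ≥ 1. Therefore the treewidth is 1.

Treewidth 1.
Bags: B1 = {b, c}  B2 = {a, b}
Tree: B1–B2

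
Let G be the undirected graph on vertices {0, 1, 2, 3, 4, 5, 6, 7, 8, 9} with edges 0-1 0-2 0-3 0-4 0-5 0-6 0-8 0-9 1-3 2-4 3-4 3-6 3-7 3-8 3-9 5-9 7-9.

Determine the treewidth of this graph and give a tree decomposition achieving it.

Treewidth 2.
One optimal decomposition is:
Bags: B1 = {3, 7, 9}  B2 = {0, 3, 9}  B3 = {0, 3, 4}  B4 = {0, 1, 3}  B5 = {0, 3, 6}  B6 = {0, 2, 4}  B7 = {0, 5, 9}  B8 = {0, 3, 8}
Tree: B1–B2, B2–B3, B3–B4, B3–B5, B3–B6, B2–B7, B2–B8

The largest bag has 3 vertices, giving width 2; this decomposition certifies tw(G) ≤ 2. For the lower bound, the 3 vertices {0, 2, 4} are pairwise adjacent, and any tree decomposition puts a clique entirely inside one bag — forcing width ≥ 2. The upper and lower bounds meet at 2, so that is the treewidth.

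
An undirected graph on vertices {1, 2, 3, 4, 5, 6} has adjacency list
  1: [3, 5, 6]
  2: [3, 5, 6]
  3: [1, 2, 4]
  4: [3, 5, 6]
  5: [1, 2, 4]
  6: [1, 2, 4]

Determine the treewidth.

A width-3 tree decomposition is:
Bags: B1 = {1, 2, 4, 6}  B2 = {1, 2, 4, 5}  B3 = {1, 2, 3, 4}
Tree: B1–B2, B2–B3
Every bag has size at most 4, so the width is 4 − 1 = 3 and tw(G) ≤ 3. For the lower bound: the 4 vertex sets {4,6}, {2,5}, {1}, {3} are disjoint, each induces a connected subgraph, and every pair is joined by at least one edge of G. Contracting each set to a single vertex therefore yields K_{4} as a minor, and since treewidth is minor-monotone, tw(G) ≥ tw(K_{4}) = 3. Therefore the treewidth is 3.

3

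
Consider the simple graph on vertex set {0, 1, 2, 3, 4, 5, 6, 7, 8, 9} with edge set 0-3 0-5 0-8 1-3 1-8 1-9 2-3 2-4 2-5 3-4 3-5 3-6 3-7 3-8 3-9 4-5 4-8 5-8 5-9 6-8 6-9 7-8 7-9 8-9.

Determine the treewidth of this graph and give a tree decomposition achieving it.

Treewidth 3.
Bags: B1 = {1, 3, 8, 9}  B2 = {3, 5, 8, 9}  B3 = {3, 4, 5, 8}  B4 = {3, 7, 8, 9}  B5 = {2, 3, 4, 5}  B6 = {3, 6, 8, 9}  B7 = {0, 3, 5, 8}
Tree: B1–B2, B2–B3, B1–B4, B3–B5, B4–B6, B3–B7

Each bag holds 4 vertices, so the decomposition has width 3, which upper-bounds the treewidth. On the other hand G contains the 4-clique {0, 3, 5, 8}. A clique must lie in a single bag of any decomposition, so no decomposition can have width below 3. The upper and lower bounds meet at 3, so that is the treewidth.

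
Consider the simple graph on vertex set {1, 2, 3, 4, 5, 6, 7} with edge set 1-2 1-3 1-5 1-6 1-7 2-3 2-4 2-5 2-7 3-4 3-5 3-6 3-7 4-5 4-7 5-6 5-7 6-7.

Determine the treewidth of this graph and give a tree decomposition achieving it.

The largest bag has 5 vertices, giving width 4; this decomposition certifies tw(G) ≤ 4. Conversely, {1, 2, 3, 5, 7} is a clique of size 5, and the vertices of any clique must share a bag in every tree decomposition; so some bag has ≥ 5 vertices and tw(G) ≥ 4. Hence tw(G) = 4 exactly.

Treewidth 4.
Bags: B1 = {1, 3, 5, 6, 7}  B2 = {1, 2, 3, 5, 7}  B3 = {2, 3, 4, 5, 7}
Tree: B1–B2, B2–B3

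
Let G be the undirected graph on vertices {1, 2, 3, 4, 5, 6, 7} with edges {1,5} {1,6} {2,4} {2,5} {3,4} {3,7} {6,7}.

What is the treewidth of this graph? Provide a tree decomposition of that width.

Each bag holds 3 vertices, so the decomposition has width 2, which upper-bounds the treewidth. The edges 1–5–2–4–3–7–6–1 form a cycle, so G is not a tree and its treewidth is at least 2. Therefore the treewidth is 2.

Treewidth 2.
One optimal decomposition is:
Bags: B1 = {1, 2, 5}  B2 = {1, 2, 4}  B3 = {1, 3, 4}  B4 = {1, 3, 7}  B5 = {1, 6, 7}
Tree: B1–B2, B2–B3, B3–B4, B4–B5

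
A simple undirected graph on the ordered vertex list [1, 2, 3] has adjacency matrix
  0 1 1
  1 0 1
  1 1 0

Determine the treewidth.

2

A width-2 tree decomposition is:
Bags: B1 = {1, 2, 3}
Tree: (single bag)
A single bag containing all 3 vertices is trivially a valid decomposition of width 2. For the lower bound, the 3 vertices {1, 2, 3} are pairwise adjacent, and any tree decomposition puts a clique entirely inside one bag — forcing width ≥ 2. Combining the bounds, tw(G) = 2.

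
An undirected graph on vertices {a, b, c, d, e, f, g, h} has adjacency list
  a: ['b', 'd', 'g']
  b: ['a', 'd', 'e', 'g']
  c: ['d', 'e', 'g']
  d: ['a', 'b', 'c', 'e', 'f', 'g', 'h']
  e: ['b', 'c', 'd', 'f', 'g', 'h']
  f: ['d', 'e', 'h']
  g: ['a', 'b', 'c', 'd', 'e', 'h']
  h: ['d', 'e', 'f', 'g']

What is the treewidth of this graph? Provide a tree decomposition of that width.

Every bag has size at most 4, so the width is 4 − 1 = 3 and tw(G) ≤ 3. On the other hand G contains the 4-clique {d, e, g, h}. A clique must lie in a single bag of any decomposition, so no decomposition can have width below 3. Hence tw(G) = 3 exactly.

Treewidth 3.
Bags: B1 = {a, b, d, g}  B2 = {b, d, e, g}  B3 = {d, e, g, h}  B4 = {d, e, f, h}  B5 = {c, d, e, g}
Tree: B1–B2, B2–B3, B3–B4, B3–B5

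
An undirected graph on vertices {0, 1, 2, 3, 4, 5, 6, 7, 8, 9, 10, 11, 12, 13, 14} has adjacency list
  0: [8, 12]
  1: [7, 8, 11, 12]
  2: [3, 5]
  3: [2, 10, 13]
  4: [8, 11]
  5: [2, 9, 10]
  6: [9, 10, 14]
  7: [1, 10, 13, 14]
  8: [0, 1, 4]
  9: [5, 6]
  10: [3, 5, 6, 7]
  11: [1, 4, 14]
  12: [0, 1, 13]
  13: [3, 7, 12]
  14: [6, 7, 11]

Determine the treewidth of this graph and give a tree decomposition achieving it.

Each bag holds 4 vertices, so the decomposition has width 3, which upper-bounds the treewidth. For the lower bound: the 4 vertex sets {0,4,8}, {12}, {1}, {7,11,13,14} are disjoint, each induces a connected subgraph, and every pair is joined by at least one edge of G. Contracting each set to a single vertex therefore yields K_{4} as a minor, and since treewidth is minor-monotone, tw(G) ≥ tw(K_{4}) = 3. Therefore the treewidth is 3.

Treewidth 3.
One such decomposition:
Bags: B1 = {0, 4, 8, 12}  B2 = {1, 4, 8, 12}  B3 = {1, 4, 11, 12}  B4 = {1, 11, 12, 13}  B5 = {1, 7, 11, 13}  B6 = {7, 11, 13, 14}  B7 = {3, 7, 13, 14}  B8 = {3, 7, 10, 14}  B9 = {3, 6, 10, 14}  B10 = {2, 3, 6, 10}  B11 = {2, 5, 6, 10}  B12 = {2, 5, 6, 9}
Tree: B1–B2, B2–B3, B3–B4, B4–B5, B5–B6, B6–B7, B7–B8, B8–B9, B9–B10, B10–B11, B11–B12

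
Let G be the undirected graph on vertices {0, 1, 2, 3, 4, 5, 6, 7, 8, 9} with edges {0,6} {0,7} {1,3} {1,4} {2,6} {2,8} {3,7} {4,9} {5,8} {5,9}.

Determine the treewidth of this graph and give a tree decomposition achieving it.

The largest bag has 3 vertices, giving width 2; this decomposition certifies tw(G) ≤ 2. For the lower bound, G contains the cycle 4–1–3–7–0–6–2–8–5–9–4, so G is not a forest; only forests have treewidth ≤ 1, hence tw(G) ≥ 2. The upper and lower bounds meet at 2, so that is the treewidth.

Treewidth 2.
Bags: B1 = {1, 3, 4}  B2 = {3, 4, 7}  B3 = {0, 4, 7}  B4 = {0, 4, 6}  B5 = {2, 4, 6}  B6 = {2, 4, 8}  B7 = {4, 5, 8}  B8 = {4, 5, 9}
Tree: B1–B2, B2–B3, B3–B4, B4–B5, B5–B6, B6–B7, B7–B8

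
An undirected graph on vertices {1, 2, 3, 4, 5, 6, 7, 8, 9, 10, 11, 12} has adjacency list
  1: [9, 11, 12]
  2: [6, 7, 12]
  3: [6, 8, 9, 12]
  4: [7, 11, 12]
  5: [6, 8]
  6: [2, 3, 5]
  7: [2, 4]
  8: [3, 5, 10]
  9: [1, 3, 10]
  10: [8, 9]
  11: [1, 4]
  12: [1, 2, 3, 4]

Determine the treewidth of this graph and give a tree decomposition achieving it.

Each bag holds 4 vertices, so the decomposition has width 3, which upper-bounds the treewidth. For the lower bound: the 4 vertex sets {5,8,10}, {9}, {3}, {1,2,6,12} are disjoint, each induces a connected subgraph, and every pair is joined by at least one edge of G. Contracting each set to a single vertex therefore yields K_{4} as a minor, and since treewidth is minor-monotone, tw(G) ≥ tw(K_{4}) = 3. The upper and lower bounds meet at 3, so that is the treewidth.

Treewidth 3.
One such decomposition:
Bags: B1 = {5, 8, 9, 10}  B2 = {3, 5, 8, 9}  B3 = {3, 5, 6, 9}  B4 = {1, 3, 6, 9}  B5 = {1, 3, 6, 12}  B6 = {1, 2, 6, 12}  B7 = {1, 2, 11, 12}  B8 = {2, 4, 11, 12}  B9 = {2, 4, 7, 11}
Tree: B1–B2, B2–B3, B3–B4, B4–B5, B5–B6, B6–B7, B7–B8, B8–B9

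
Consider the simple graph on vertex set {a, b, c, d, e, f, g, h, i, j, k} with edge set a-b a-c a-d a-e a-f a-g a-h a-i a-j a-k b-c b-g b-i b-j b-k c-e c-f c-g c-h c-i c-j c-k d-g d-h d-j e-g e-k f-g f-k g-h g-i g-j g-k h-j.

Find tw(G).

A width-4 tree decomposition is:
Bags: B1 = {a, b, c, g, j}  B2 = {a, b, c, g, k}  B3 = {a, b, c, g, i}  B4 = {a, c, g, h, j}  B5 = {a, c, e, g, k}  B6 = {a, d, g, h, j}  B7 = {a, c, f, g, k}
Tree: B1–B2, B2–B3, B1–B4, B2–B5, B4–B6, B2–B7
Each bag holds 5 vertices, so the decomposition has width 4, which upper-bounds the treewidth. On the other hand G contains the 5-clique {a, d, g, h, j}. A clique must lie in a single bag of any decomposition, so no decomposition can have width below 4. Therefore the treewidth is 4.

4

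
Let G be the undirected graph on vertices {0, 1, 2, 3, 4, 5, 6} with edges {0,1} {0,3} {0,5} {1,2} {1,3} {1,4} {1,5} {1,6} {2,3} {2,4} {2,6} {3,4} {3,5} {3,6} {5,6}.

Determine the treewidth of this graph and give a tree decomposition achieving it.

Each bag holds 4 vertices, so the decomposition has width 3, which upper-bounds the treewidth. For the lower bound, the 4 vertices {0, 1, 3, 5} are pairwise adjacent, and any tree decomposition puts a clique entirely inside one bag — forcing width ≥ 3. Hence tw(G) = 3 exactly.

Treewidth 3.
One such decomposition:
Bags: B1 = {0, 1, 3, 5}  B2 = {1, 3, 5, 6}  B3 = {1, 2, 3, 6}  B4 = {1, 2, 3, 4}
Tree: B1–B2, B2–B3, B3–B4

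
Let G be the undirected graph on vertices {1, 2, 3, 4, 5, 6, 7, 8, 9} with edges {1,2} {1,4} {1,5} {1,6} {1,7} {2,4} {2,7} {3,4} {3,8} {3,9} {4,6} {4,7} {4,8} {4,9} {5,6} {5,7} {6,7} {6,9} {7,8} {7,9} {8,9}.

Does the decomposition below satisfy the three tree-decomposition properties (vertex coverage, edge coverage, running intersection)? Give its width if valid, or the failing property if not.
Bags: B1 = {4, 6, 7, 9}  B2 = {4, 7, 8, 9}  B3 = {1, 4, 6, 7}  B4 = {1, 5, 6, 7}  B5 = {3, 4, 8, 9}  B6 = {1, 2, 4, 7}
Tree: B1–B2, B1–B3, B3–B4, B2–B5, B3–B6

Vertex coverage: the bags together contain {1, 2, 3, 4, 5, 6, 7, 8, 9}, the full vertex set. Edge coverage: each edge of G has both endpoints in at least one bag. Running intersection: for every vertex, the bags containing it form a connected subtree. All three properties hold, so this is a valid tree decomposition of width max|bag| − 1 = 3, and hence tw(G) ≤ 3.

Yes; width 3.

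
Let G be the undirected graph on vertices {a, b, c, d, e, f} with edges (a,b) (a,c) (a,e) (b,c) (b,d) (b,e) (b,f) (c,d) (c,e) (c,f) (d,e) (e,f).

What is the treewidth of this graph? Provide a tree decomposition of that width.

Every bag has size at most 4, so the width is 4 − 1 = 3 and tw(G) ≤ 3. Conversely, {b, c, d, e} is a clique of size 4, and the vertices of any clique must share a bag in every tree decomposition; so some bag has ≥ 4 vertices and tw(G) ≥ 3. The upper and lower bounds meet at 3, so that is the treewidth.

Treewidth 3.
Bags: B1 = {a, b, c, e}  B2 = {b, c, e, f}  B3 = {b, c, d, e}
Tree: B1–B2, B2–B3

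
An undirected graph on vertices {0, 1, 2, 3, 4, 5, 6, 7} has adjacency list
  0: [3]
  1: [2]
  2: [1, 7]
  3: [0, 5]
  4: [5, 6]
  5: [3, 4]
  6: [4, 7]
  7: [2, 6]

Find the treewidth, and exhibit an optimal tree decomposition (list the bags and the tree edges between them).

The largest bag has 2 vertices, giving width 1; this decomposition certifies tw(G) ≤ 1. Any graph with an edge has treewidth ≥ 1, and G has the edge 1–2. Hence tw(G) = 1 exactly.

Treewidth 1.
Bags: B1 = {1, 2}  B2 = {2, 7}  B3 = {6, 7}  B4 = {4, 6}  B5 = {4, 5}  B6 = {3, 5}  B7 = {0, 3}
Tree: B1–B2, B2–B3, B3–B4, B4–B5, B5–B6, B6–B7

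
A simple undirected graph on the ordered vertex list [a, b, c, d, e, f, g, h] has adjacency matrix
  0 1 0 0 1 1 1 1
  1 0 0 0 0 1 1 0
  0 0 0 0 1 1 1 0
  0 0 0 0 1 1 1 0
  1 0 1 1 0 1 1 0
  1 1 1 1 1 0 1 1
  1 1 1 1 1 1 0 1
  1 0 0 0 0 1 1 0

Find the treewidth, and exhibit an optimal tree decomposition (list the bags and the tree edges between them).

The largest bag has 4 vertices, giving width 3; this decomposition certifies tw(G) ≤ 3. Conversely, {d, e, f, g} is a clique of size 4, and the vertices of any clique must share a bag in every tree decomposition; so some bag has ≥ 4 vertices and tw(G) ≥ 3. Therefore the treewidth is 3.

Treewidth 3.
One such decomposition:
Bags: B1 = {a, e, f, g}  B2 = {a, f, g, h}  B3 = {a, b, f, g}  B4 = {c, e, f, g}  B5 = {d, e, f, g}
Tree: B1–B2, B1–B3, B1–B4, B4–B5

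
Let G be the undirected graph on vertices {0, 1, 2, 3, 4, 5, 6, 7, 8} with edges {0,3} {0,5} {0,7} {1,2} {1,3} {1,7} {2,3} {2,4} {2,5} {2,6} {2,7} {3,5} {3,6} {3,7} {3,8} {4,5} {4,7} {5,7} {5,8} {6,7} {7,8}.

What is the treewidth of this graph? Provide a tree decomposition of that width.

Treewidth 3.
One such decomposition:
Bags: B1 = {2, 3, 6, 7}  B2 = {1, 2, 3, 7}  B3 = {2, 3, 5, 7}  B4 = {3, 5, 7, 8}  B5 = {2, 4, 5, 7}  B6 = {0, 3, 5, 7}
Tree: B1–B2, B1–B3, B3–B4, B3–B5, B4–B6

The largest bag has 4 vertices, giving width 3; this decomposition certifies tw(G) ≤ 3. On the other hand G contains the 4-clique {0, 3, 5, 7}. A clique must lie in a single bag of any decomposition, so no decomposition can have width below 3. Hence tw(G) = 3 exactly.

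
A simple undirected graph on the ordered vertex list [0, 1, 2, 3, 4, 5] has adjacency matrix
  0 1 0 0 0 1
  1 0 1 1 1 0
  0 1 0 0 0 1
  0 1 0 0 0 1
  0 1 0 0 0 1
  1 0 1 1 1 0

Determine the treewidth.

2

A width-2 tree decomposition is:
Bags: B1 = {1, 4, 5}  B2 = {1, 2, 5}  B3 = {1, 3, 5}  B4 = {0, 1, 5}
Tree: B1–B2, B2–B3, B3–B4
The largest bag has 3 vertices, giving width 2; this decomposition certifies tw(G) ≤ 2. For the lower bound, G contains the cycle 5–4–1–2–5, so G is not a forest; only forests have treewidth ≤ 1, hence tw(G) ≥ 2. The upper and lower bounds meet at 2, so that is the treewidth.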